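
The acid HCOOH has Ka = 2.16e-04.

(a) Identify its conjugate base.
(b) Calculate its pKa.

(a) The conjugate base is formed by removing one H⁺ from HCOOH, giving HCOO⁻. (b) pKa = -log(Ka) = -log(2.16e-04) = 3.67.

Conjugate base: HCOO⁻; pK_a = 3.67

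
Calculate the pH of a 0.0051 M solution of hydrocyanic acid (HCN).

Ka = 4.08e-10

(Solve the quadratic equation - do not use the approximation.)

x² + Ka×x - Ka×C = 0. Using quadratic formula: [H⁺] = 1.4423e-06

pH = 5.84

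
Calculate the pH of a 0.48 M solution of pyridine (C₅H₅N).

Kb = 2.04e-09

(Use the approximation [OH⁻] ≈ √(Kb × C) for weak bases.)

[OH⁻] = √(Kb × C) = √(2.04e-09 × 0.48) = 3.1292e-05. pOH = 4.50, pH = 14 - pOH

pH = 9.50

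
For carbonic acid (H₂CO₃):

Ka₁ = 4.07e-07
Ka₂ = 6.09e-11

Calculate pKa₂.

pKa₂ = -log(Ka₂) = -log(6.09e-11) = 10.22.

pK_{a2} = 10.22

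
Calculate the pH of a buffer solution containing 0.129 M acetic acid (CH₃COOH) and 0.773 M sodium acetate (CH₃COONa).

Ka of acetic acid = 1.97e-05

pKa = -log(1.97e-05) = 4.71. pH = pKa + log([A⁻]/[HA]) = 4.71 + log(0.773/0.129)

pH = 5.48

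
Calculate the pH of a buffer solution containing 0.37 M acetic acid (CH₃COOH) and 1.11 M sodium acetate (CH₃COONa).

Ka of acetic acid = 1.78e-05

pKa = -log(1.78e-05) = 4.75. pH = pKa + log([A⁻]/[HA]) = 4.75 + log(1.11/0.37)

pH = 5.23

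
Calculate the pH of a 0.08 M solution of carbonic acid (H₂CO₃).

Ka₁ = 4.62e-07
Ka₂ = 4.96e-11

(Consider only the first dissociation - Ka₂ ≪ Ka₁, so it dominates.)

First dissociation dominates. From Ka₁ = [H⁺][HA⁻]/[H₂A], x² + Ka₁·x − Ka₁·C = 0 with C = 0.08 M and Ka₁ = 4.62e-07. Solving: [H⁺] = (−Ka₁ + √(Ka₁² + 4·Ka₁·C)) / 2 = 1.9202e-04 M. pH = -log(1.9202e-04) = 3.72.

pH = 3.72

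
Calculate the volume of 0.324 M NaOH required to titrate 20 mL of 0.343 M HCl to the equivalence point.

At equivalence: moles acid = moles base. moles HCl = 0.343 × 20/1000 = 0.00686 mol. V_base = moles / 0.324 × 1000 = 21.2 mL.

V_{base} = 21.2 mL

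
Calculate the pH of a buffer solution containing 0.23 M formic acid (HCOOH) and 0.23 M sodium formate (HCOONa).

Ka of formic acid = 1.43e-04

pKa = -log(1.43e-04) = 3.84. pH = pKa + log([A⁻]/[HA]) = 3.84 + log(0.23/0.23)

pH = 3.84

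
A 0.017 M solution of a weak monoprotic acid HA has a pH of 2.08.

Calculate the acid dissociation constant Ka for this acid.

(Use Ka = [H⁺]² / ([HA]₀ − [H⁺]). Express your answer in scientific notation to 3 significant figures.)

[H⁺] = 10^(−pH) = 10^(−2.08) = 8.318e-03 M. For HA ⇌ H⁺ + A⁻, Ka = [H⁺][A⁻]/[HA] = [H⁺]² / ([HA]₀ − [H⁺]) = (8.318e-03)² / (0.017 − 8.318e-03) = 7.97e-03.

K_a = 7.97e-03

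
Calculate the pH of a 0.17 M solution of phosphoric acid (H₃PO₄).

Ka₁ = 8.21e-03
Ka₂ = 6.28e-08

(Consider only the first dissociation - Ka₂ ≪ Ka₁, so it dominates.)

First dissociation dominates. From Ka₁ = [H⁺][HA⁻]/[H₂A], x² + Ka₁·x − Ka₁·C = 0 with C = 0.17 M and Ka₁ = 8.21e-03. Solving: [H⁺] = (−Ka₁ + √(Ka₁² + 4·Ka₁·C)) / 2 = 3.3479e-02 M. pH = -log(3.3479e-02) = 1.48.

pH = 1.48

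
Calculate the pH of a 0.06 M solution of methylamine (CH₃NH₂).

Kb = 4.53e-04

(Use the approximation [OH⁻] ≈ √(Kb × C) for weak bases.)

[OH⁻] = √(Kb × C) = √(4.53e-04 × 0.06) = 5.2134e-03. pOH = 2.28, pH = 14 - pOH

pH = 11.72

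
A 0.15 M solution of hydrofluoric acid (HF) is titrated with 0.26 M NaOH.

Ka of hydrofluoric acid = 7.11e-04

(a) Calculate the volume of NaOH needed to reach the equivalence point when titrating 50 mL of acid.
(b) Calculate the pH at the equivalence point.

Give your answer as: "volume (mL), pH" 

moles acid = 0.15 × 50/1000 = 0.0075 mol; V_base = moles/0.26 × 1000 = 28.8 mL. At equivalence only the conjugate base is present: [A⁻] = 0.0075/0.079 = 9.5122e-02 M. Kb = Kw/Ka = 1.41e-11; [OH⁻] = √(Kb × [A⁻]) = 1.1567e-06; pOH = 5.94; pH = 14 - pOH = 8.06.

V = 28.8 mL, pH = 8.06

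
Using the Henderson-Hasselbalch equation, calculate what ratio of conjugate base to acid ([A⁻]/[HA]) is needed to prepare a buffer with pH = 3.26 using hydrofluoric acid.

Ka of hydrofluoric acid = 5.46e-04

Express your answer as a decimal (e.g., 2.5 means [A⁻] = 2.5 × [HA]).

pKa = -log(5.46e-04) = 3.2628. pH = pKa + log([A⁻]/[HA]), so log([A⁻]/[HA]) = pH − pKa = 3.26 − 3.2628 = -0.0028. [A⁻]/[HA] = 10^(-0.0028) = 0.994

[A⁻]/[HA] = 0.994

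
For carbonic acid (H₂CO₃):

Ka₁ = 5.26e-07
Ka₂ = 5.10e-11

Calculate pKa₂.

pKa₂ = -log(Ka₂) = -log(5.10e-11) = 10.29.

pK_{a2} = 10.29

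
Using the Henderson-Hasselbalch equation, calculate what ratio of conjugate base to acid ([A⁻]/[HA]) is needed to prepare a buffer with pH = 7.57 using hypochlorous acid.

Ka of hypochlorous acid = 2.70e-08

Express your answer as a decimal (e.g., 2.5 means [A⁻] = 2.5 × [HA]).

pKa = -log(2.70e-08) = 7.5686. pH = pKa + log([A⁻]/[HA]), so log([A⁻]/[HA]) = pH − pKa = 7.57 − 7.5686 = 0.0014. [A⁻]/[HA] = 10^(0.0014) = 1.00

[A⁻]/[HA] = 1.00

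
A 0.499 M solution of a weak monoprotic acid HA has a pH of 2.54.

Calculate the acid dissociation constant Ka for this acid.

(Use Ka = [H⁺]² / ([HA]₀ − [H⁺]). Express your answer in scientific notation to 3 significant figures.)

[H⁺] = 10^(−pH) = 10^(−2.54) = 2.884e-03 M. For HA ⇌ H⁺ + A⁻, Ka = [H⁺][A⁻]/[HA] = [H⁺]² / ([HA]₀ − [H⁺]) = (2.884e-03)² / (0.499 − 2.884e-03) = 1.68e-05.

K_a = 1.68e-05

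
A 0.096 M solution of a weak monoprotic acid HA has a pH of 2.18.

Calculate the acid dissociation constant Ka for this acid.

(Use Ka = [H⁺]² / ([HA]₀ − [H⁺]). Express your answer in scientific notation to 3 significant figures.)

[H⁺] = 10^(−pH) = 10^(−2.18) = 6.607e-03 M. For HA ⇌ H⁺ + A⁻, Ka = [H⁺][A⁻]/[HA] = [H⁺]² / ([HA]₀ − [H⁺]) = (6.607e-03)² / (0.096 − 6.607e-03) = 4.88e-04.

K_a = 4.88e-04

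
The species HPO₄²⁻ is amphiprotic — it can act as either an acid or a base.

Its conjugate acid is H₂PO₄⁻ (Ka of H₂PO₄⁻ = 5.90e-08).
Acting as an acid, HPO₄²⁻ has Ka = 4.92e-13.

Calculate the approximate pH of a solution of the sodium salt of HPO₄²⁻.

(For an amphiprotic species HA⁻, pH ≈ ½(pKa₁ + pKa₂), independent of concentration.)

pKa₁ = -log(5.90e-08) = 7.23; pKa₂ = -log(4.92e-13) = 12.31. For an amphiprotic species, pH ≈ ½(pKa₁ + pKa₂) = ½(7.23 + 12.31) = 9.77.

pH = 9.77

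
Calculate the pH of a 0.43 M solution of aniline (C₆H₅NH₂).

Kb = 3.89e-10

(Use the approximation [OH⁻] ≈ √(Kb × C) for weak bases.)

[OH⁻] = √(Kb × C) = √(3.89e-10 × 0.43) = 1.2933e-05. pOH = 4.89, pH = 14 - pOH

pH = 9.11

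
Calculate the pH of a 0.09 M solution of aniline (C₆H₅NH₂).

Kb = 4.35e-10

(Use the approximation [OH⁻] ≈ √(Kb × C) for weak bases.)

[OH⁻] = √(Kb × C) = √(4.35e-10 × 0.09) = 6.2570e-06. pOH = 5.20, pH = 14 - pOH

pH = 8.80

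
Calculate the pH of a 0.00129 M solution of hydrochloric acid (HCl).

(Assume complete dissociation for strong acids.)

[H⁺] = 0.00129 M for strong acid. pH = -log[H⁺] = -log(0.00129)

pH = 2.89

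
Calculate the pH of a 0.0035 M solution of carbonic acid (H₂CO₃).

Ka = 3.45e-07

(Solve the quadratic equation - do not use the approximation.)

x² + Ka×x - Ka×C = 0. Using quadratic formula: [H⁺] = 3.4577e-05

pH = 4.46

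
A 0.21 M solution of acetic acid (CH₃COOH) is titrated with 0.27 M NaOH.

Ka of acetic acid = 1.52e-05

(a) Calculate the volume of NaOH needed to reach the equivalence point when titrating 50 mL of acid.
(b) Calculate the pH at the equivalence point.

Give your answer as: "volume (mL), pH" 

moles acid = 0.21 × 50/1000 = 0.0105 mol; V_base = moles/0.27 × 1000 = 38.9 mL. At equivalence only the conjugate base is present: [A⁻] = 0.0105/0.089 = 1.1813e-01 M. Kb = Kw/Ka = 6.58e-10; [OH⁻] = √(Kb × [A⁻]) = 8.8155e-06; pOH = 5.05; pH = 14 - pOH = 8.95.

V = 38.9 mL, pH = 8.95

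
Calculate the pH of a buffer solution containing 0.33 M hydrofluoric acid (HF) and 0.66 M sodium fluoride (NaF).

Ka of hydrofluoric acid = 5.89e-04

pKa = -log(5.89e-04) = 3.23. pH = pKa + log([A⁻]/[HA]) = 3.23 + log(0.66/0.33)

pH = 3.53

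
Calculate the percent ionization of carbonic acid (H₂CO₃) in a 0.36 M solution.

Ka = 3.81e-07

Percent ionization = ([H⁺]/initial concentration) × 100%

Using Ka equilibrium: x² + Ka×x - Ka×C = 0. Solving: [H⁺] = 3.7016e-04. Percent = (3.7016e-04/0.36) × 100

Percent ionization = 0.103%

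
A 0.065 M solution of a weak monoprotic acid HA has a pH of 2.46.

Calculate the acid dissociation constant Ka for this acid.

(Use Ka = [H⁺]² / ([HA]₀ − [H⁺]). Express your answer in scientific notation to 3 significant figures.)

[H⁺] = 10^(−pH) = 10^(−2.46) = 3.467e-03 M. For HA ⇌ H⁺ + A⁻, Ka = [H⁺][A⁻]/[HA] = [H⁺]² / ([HA]₀ − [H⁺]) = (3.467e-03)² / (0.065 − 3.467e-03) = 1.95e-04.

K_a = 1.95e-04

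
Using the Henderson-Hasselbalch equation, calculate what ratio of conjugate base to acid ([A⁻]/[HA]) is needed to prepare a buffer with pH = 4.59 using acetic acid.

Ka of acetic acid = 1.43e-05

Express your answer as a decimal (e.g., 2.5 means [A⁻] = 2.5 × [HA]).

pKa = -log(1.43e-05) = 4.8447. pH = pKa + log([A⁻]/[HA]), so log([A⁻]/[HA]) = pH − pKa = 4.59 − 4.8447 = -0.2547. [A⁻]/[HA] = 10^(-0.2547) = 0.556

[A⁻]/[HA] = 0.556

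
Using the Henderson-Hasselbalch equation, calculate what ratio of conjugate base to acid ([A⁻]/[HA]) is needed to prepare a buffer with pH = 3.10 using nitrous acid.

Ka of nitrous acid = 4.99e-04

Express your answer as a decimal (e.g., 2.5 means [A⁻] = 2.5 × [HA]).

pKa = -log(4.99e-04) = 3.3019. pH = pKa + log([A⁻]/[HA]), so log([A⁻]/[HA]) = pH − pKa = 3.10 − 3.3019 = -0.2019. [A⁻]/[HA] = 10^(-0.2019) = 0.628

[A⁻]/[HA] = 0.628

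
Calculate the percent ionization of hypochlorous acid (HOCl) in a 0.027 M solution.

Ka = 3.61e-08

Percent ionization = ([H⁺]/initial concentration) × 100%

Using Ka equilibrium: x² + Ka×x - Ka×C = 0. Solving: [H⁺] = 3.1202e-05. Percent = (3.1202e-05/0.027) × 100

Percent ionization = 0.116%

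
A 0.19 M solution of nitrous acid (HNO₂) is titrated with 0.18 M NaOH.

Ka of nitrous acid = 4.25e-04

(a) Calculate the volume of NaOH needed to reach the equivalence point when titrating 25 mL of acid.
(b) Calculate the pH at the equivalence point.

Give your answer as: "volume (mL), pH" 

moles acid = 0.19 × 25/1000 = 0.00475 mol; V_base = moles/0.18 × 1000 = 26.4 mL. At equivalence only the conjugate base is present: [A⁻] = 0.00475/0.051 = 9.2432e-02 M. Kb = Kw/Ka = 2.35e-11; [OH⁻] = √(Kb × [A⁻]) = 1.4747e-06; pOH = 5.83; pH = 14 - pOH = 8.17.

V = 26.4 mL, pH = 8.17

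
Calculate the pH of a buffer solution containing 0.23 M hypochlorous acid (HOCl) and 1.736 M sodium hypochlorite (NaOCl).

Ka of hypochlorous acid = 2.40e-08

pKa = -log(2.40e-08) = 7.62. pH = pKa + log([A⁻]/[HA]) = 7.62 + log(1.736/0.23)

pH = 8.50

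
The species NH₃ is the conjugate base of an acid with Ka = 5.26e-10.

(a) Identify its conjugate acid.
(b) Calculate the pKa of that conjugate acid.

(a) The conjugate acid is formed by adding one H⁺ to NH₃, giving NH₄⁺. (b) pKa = -log(Ka) = -log(5.26e-10) = 9.28.

Conjugate acid: NH₄⁺; pK_a = 9.28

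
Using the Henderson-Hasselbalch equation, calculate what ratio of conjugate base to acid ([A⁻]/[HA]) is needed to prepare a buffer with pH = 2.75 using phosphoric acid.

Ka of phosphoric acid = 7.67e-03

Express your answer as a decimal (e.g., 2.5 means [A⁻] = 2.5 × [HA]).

pKa = -log(7.67e-03) = 2.1152. pH = pKa + log([A⁻]/[HA]), so log([A⁻]/[HA]) = pH − pKa = 2.75 − 2.1152 = 0.6348. [A⁻]/[HA] = 10^(0.6348) = 4.31

[A⁻]/[HA] = 4.31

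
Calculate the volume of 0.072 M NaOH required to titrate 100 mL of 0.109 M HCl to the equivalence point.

At equivalence: moles acid = moles base. moles HCl = 0.109 × 100/1000 = 0.0109 mol. V_base = moles / 0.072 × 1000 = 151.4 mL.

V_{base} = 151.4 mL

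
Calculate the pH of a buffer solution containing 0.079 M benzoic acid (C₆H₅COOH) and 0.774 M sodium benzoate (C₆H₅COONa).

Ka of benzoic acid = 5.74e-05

pKa = -log(5.74e-05) = 4.24. pH = pKa + log([A⁻]/[HA]) = 4.24 + log(0.774/0.079)

pH = 5.23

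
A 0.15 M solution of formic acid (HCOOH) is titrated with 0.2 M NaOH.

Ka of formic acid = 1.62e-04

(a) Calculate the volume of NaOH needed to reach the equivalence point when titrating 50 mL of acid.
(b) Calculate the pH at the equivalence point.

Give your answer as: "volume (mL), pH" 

moles acid = 0.15 × 50/1000 = 0.0075 mol; V_base = moles/0.2 × 1000 = 37.5 mL. At equivalence only the conjugate base is present: [A⁻] = 0.0075/0.087 = 8.5714e-02 M. Kb = Kw/Ka = 6.17e-11; [OH⁻] = √(Kb × [A⁻]) = 2.3002e-06; pOH = 5.64; pH = 14 - pOH = 8.36.

V = 37.5 mL, pH = 8.36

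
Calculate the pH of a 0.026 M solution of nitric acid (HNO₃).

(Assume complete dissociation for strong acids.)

[H⁺] = 0.026 M for strong acid. pH = -log[H⁺] = -log(0.026)

pH = 1.59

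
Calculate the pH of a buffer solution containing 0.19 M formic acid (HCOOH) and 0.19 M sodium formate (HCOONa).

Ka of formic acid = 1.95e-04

pKa = -log(1.95e-04) = 3.71. pH = pKa + log([A⁻]/[HA]) = 3.71 + log(0.19/0.19)

pH = 3.71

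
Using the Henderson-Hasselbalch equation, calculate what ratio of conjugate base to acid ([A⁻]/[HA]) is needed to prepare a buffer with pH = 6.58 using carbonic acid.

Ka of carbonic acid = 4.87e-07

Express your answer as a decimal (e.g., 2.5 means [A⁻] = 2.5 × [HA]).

pKa = -log(4.87e-07) = 6.3125. pH = pKa + log([A⁻]/[HA]), so log([A⁻]/[HA]) = pH − pKa = 6.58 − 6.3125 = 0.2675. [A⁻]/[HA] = 10^(0.2675) = 1.85

[A⁻]/[HA] = 1.85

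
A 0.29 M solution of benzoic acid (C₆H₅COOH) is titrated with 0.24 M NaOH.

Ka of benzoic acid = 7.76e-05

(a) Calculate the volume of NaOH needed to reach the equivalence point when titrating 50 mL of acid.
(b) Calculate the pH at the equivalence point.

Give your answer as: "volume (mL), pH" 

moles acid = 0.29 × 50/1000 = 0.0145 mol; V_base = moles/0.24 × 1000 = 60.4 mL. At equivalence only the conjugate base is present: [A⁻] = 0.0145/0.110 = 1.3132e-01 M. Kb = Kw/Ka = 1.29e-10; [OH⁻] = √(Kb × [A⁻]) = 4.1137e-06; pOH = 5.39; pH = 14 - pOH = 8.61.

V = 60.4 mL, pH = 8.61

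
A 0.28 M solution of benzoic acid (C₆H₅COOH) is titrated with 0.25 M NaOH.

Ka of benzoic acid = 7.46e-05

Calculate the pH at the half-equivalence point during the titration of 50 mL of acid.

At half-equivalence [HA] = [A⁻], so Henderson-Hasselbalch gives pH = pKa = -log(7.46e-05) = 4.13.

pH = pKa = 4.13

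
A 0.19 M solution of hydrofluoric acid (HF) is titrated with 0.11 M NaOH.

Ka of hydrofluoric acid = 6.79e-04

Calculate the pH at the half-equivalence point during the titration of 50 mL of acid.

At half-equivalence [HA] = [A⁻], so Henderson-Hasselbalch gives pH = pKa = -log(6.79e-04) = 3.17.

pH = pKa = 3.17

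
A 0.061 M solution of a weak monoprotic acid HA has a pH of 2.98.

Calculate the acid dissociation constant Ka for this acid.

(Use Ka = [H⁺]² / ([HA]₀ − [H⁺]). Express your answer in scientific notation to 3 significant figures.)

[H⁺] = 10^(−pH) = 10^(−2.98) = 1.047e-03 M. For HA ⇌ H⁺ + A⁻, Ka = [H⁺][A⁻]/[HA] = [H⁺]² / ([HA]₀ − [H⁺]) = (1.047e-03)² / (0.061 − 1.047e-03) = 1.83e-05.

K_a = 1.83e-05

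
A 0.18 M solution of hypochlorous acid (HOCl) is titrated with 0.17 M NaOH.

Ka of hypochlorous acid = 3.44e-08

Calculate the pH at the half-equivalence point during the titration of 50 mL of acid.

At half-equivalence [HA] = [A⁻], so Henderson-Hasselbalch gives pH = pKa = -log(3.44e-08) = 7.46.

pH = pKa = 7.46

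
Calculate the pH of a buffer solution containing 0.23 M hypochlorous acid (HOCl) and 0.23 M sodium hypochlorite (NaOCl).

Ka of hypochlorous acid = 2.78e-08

pKa = -log(2.78e-08) = 7.56. pH = pKa + log([A⁻]/[HA]) = 7.56 + log(0.23/0.23)

pH = 7.56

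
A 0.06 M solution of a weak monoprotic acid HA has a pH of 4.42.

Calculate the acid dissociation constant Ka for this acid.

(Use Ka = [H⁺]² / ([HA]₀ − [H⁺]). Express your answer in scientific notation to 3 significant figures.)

[H⁺] = 10^(−pH) = 10^(−4.42) = 3.802e-05 M. For HA ⇌ H⁺ + A⁻, Ka = [H⁺][A⁻]/[HA] = [H⁺]² / ([HA]₀ − [H⁺]) = (3.802e-05)² / (0.06 − 3.802e-05) = 2.41e-08.

K_a = 2.41e-08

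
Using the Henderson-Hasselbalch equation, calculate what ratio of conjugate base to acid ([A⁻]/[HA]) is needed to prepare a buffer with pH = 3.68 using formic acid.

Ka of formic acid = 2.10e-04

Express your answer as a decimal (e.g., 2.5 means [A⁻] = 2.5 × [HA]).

pKa = -log(2.10e-04) = 3.6778. pH = pKa + log([A⁻]/[HA]), so log([A⁻]/[HA]) = pH − pKa = 3.68 − 3.6778 = 0.0022. [A⁻]/[HA] = 10^(0.0022) = 1.01

[A⁻]/[HA] = 1.01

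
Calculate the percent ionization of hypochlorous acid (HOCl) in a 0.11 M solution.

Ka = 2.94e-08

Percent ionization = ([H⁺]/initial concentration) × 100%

Using Ka equilibrium: x² + Ka×x - Ka×C = 0. Solving: [H⁺] = 5.6854e-05. Percent = (5.6854e-05/0.11) × 100

Percent ionization = 0.0517%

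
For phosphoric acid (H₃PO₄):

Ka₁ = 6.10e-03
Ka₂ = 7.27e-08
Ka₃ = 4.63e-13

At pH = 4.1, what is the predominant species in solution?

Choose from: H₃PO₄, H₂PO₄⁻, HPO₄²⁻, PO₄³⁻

pKa₁ = 2.21, pKa₂ = 7.14, pKa₃ = 12.33. For a polyprotic acid the predominant species crosses at each pKa: below pKa_n the protonated form dominates, above it the deprotonated form does. At pH = 4.1, the predominant species is H₂PO₄⁻.

H₂PO₄⁻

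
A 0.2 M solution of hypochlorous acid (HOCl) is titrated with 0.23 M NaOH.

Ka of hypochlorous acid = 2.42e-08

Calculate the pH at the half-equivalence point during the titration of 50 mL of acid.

At half-equivalence [HA] = [A⁻], so Henderson-Hasselbalch gives pH = pKa = -log(2.42e-08) = 7.62.

pH = pKa = 7.62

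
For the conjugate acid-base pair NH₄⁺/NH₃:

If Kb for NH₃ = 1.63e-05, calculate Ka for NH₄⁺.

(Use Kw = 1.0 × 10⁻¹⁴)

For a conjugate pair Ka × Kb = Kw, so Ka = Kw/Kb = 1.0 × 10⁻¹⁴ / 1.63e-05 = 6.13e-10.

K_a = 6.13e-10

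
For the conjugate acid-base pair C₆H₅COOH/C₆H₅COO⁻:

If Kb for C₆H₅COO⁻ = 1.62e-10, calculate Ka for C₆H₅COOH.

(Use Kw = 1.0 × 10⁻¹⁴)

For a conjugate pair Ka × Kb = Kw, so Ka = Kw/Kb = 1.0 × 10⁻¹⁴ / 1.62e-10 = 6.17e-05.

K_a = 6.17e-05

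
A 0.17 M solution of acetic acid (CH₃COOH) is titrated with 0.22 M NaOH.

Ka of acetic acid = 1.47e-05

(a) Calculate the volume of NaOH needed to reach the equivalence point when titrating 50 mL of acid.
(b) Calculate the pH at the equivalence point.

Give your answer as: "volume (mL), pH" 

moles acid = 0.17 × 50/1000 = 0.0085 mol; V_base = moles/0.22 × 1000 = 38.6 mL. At equivalence only the conjugate base is present: [A⁻] = 0.0085/0.089 = 9.5897e-02 M. Kb = Kw/Ka = 6.80e-10; [OH⁻] = √(Kb × [A⁻]) = 8.0769e-06; pOH = 5.09; pH = 14 - pOH = 8.91.

V = 38.6 mL, pH = 8.91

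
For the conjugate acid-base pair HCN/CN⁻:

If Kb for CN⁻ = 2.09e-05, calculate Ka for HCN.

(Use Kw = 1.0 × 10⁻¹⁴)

For a conjugate pair Ka × Kb = Kw, so Ka = Kw/Kb = 1.0 × 10⁻¹⁴ / 2.09e-05 = 4.78e-10.

K_a = 4.78e-10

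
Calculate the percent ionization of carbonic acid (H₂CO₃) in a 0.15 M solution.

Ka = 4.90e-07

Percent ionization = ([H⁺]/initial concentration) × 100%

Using Ka equilibrium: x² + Ka×x - Ka×C = 0. Solving: [H⁺] = 2.7086e-04. Percent = (2.7086e-04/0.15) × 100

Percent ionization = 0.181%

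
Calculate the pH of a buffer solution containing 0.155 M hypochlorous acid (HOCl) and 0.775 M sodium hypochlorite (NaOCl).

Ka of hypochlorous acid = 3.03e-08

pKa = -log(3.03e-08) = 7.52. pH = pKa + log([A⁻]/[HA]) = 7.52 + log(0.775/0.155)

pH = 8.22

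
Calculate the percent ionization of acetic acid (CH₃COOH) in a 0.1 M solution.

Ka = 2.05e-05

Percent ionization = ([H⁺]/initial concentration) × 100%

Using Ka equilibrium: x² + Ka×x - Ka×C = 0. Solving: [H⁺] = 1.4216e-03. Percent = (1.4216e-03/0.1) × 100

Percent ionization = 1.42%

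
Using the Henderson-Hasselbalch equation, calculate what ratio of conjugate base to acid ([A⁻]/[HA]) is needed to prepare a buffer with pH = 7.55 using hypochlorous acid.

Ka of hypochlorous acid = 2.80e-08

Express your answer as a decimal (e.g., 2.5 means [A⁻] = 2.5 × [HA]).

pKa = -log(2.80e-08) = 7.5528. pH = pKa + log([A⁻]/[HA]), so log([A⁻]/[HA]) = pH − pKa = 7.55 − 7.5528 = -0.0028. [A⁻]/[HA] = 10^(-0.0028) = 0.993

[A⁻]/[HA] = 0.993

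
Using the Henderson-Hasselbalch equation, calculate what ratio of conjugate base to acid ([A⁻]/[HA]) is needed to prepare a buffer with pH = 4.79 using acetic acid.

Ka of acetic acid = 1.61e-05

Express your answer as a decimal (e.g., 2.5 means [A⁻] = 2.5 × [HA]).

pKa = -log(1.61e-05) = 4.7932. pH = pKa + log([A⁻]/[HA]), so log([A⁻]/[HA]) = pH − pKa = 4.79 − 4.7932 = -0.0032. [A⁻]/[HA] = 10^(-0.0032) = 0.993

[A⁻]/[HA] = 0.993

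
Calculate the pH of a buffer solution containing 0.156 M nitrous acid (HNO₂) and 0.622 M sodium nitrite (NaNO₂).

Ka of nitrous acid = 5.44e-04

pKa = -log(5.44e-04) = 3.26. pH = pKa + log([A⁻]/[HA]) = 3.26 + log(0.622/0.156)

pH = 3.87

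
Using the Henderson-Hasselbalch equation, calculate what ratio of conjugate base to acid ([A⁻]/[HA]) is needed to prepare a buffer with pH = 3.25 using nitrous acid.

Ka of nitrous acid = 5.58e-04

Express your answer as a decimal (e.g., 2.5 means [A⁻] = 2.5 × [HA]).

pKa = -log(5.58e-04) = 3.2534. pH = pKa + log([A⁻]/[HA]), so log([A⁻]/[HA]) = pH − pKa = 3.25 − 3.2534 = -0.0034. [A⁻]/[HA] = 10^(-0.0034) = 0.992

[A⁻]/[HA] = 0.992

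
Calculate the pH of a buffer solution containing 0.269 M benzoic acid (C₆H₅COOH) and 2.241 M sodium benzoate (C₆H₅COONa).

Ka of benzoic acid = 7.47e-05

pKa = -log(7.47e-05) = 4.13. pH = pKa + log([A⁻]/[HA]) = 4.13 + log(2.241/0.269)

pH = 5.05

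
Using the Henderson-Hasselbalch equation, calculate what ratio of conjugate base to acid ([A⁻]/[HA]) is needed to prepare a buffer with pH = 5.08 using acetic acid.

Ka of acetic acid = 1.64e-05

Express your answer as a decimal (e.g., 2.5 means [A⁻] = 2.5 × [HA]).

pKa = -log(1.64e-05) = 4.7852. pH = pKa + log([A⁻]/[HA]), so log([A⁻]/[HA]) = pH − pKa = 5.08 − 4.7852 = 0.2948. [A⁻]/[HA] = 10^(0.2948) = 1.97

[A⁻]/[HA] = 1.97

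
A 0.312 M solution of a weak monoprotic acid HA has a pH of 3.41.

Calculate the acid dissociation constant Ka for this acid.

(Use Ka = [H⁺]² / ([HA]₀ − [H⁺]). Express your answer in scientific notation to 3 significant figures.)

[H⁺] = 10^(−pH) = 10^(−3.41) = 3.890e-04 M. For HA ⇌ H⁺ + A⁻, Ka = [H⁺][A⁻]/[HA] = [H⁺]² / ([HA]₀ − [H⁺]) = (3.890e-04)² / (0.312 − 3.890e-04) = 4.86e-07.

K_a = 4.86e-07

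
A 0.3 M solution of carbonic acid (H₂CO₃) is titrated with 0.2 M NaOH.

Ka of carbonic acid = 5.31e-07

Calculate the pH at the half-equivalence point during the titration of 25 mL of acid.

At half-equivalence [HA] = [A⁻], so Henderson-Hasselbalch gives pH = pKa = -log(5.31e-07) = 6.27.

pH = pKa = 6.27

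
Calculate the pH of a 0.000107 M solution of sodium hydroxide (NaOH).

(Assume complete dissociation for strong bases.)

[OH⁻] = 0.000107 M for strong base. pOH = -log[OH⁻] = 3.97, pH = 14 - pOH

pH = 10.03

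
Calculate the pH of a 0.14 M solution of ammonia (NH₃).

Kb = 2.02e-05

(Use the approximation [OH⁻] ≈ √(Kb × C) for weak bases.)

[OH⁻] = √(Kb × C) = √(2.02e-05 × 0.14) = 1.6817e-03. pOH = 2.77, pH = 14 - pOH

pH = 11.23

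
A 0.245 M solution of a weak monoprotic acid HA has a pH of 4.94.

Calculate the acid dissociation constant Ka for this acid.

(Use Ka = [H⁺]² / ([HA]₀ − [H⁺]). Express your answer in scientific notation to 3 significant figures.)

[H⁺] = 10^(−pH) = 10^(−4.94) = 1.148e-05 M. For HA ⇌ H⁺ + A⁻, Ka = [H⁺][A⁻]/[HA] = [H⁺]² / ([HA]₀ − [H⁺]) = (1.148e-05)² / (0.245 − 1.148e-05) = 5.38e-10.

K_a = 5.38e-10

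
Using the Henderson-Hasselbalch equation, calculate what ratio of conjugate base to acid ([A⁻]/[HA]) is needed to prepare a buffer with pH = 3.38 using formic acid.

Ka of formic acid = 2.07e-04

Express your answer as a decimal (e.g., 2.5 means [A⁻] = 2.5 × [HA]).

pKa = -log(2.07e-04) = 3.6840. pH = pKa + log([A⁻]/[HA]), so log([A⁻]/[HA]) = pH − pKa = 3.38 − 3.6840 = -0.3040. [A⁻]/[HA] = 10^(-0.3040) = 0.497

[A⁻]/[HA] = 0.497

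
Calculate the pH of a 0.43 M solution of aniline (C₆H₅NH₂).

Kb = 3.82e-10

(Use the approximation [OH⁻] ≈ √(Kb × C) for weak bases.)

[OH⁻] = √(Kb × C) = √(3.82e-10 × 0.43) = 1.2816e-05. pOH = 4.89, pH = 14 - pOH

pH = 9.11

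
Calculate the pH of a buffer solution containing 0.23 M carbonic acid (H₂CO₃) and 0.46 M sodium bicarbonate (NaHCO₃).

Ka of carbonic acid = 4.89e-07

pKa = -log(4.89e-07) = 6.31. pH = pKa + log([A⁻]/[HA]) = 6.31 + log(0.46/0.23)

pH = 6.61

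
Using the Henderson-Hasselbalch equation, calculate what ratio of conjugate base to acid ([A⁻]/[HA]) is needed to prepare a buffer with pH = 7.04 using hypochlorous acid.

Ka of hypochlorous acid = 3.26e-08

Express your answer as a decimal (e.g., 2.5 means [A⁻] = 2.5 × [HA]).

pKa = -log(3.26e-08) = 7.4868. pH = pKa + log([A⁻]/[HA]), so log([A⁻]/[HA]) = pH − pKa = 7.04 − 7.4868 = -0.4468. [A⁻]/[HA] = 10^(-0.4468) = 0.357

[A⁻]/[HA] = 0.357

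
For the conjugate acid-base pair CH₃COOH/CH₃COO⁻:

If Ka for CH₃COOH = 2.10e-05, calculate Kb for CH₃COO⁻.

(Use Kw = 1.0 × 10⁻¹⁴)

For a conjugate pair Ka × Kb = Kw, so Kb = Kw/Ka = 1.0 × 10⁻¹⁴ / 2.10e-05 = 4.76e-10.

K_b = 4.76e-10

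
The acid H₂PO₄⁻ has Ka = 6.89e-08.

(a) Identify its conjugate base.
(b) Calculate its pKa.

(a) The conjugate base is formed by removing one H⁺ from H₂PO₄⁻, giving HPO₄²⁻. (b) pKa = -log(Ka) = -log(6.89e-08) = 7.16.

Conjugate base: HPO₄²⁻; pK_a = 7.16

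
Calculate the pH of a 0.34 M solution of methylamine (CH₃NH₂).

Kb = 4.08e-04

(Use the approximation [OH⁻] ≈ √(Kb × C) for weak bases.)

[OH⁻] = √(Kb × C) = √(4.08e-04 × 0.34) = 1.1778e-02. pOH = 1.93, pH = 14 - pOH

pH = 12.07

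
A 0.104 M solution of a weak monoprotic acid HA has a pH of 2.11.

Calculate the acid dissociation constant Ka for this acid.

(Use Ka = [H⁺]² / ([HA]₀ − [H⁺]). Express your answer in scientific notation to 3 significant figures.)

[H⁺] = 10^(−pH) = 10^(−2.11) = 7.762e-03 M. For HA ⇌ H⁺ + A⁻, Ka = [H⁺][A⁻]/[HA] = [H⁺]² / ([HA]₀ − [H⁺]) = (7.762e-03)² / (0.104 − 7.762e-03) = 6.26e-04.

K_a = 6.26e-04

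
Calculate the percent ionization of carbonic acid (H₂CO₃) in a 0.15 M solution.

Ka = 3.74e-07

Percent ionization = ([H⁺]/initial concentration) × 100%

Using Ka equilibrium: x² + Ka×x - Ka×C = 0. Solving: [H⁺] = 2.3667e-04. Percent = (2.3667e-04/0.15) × 100

Percent ionization = 0.158%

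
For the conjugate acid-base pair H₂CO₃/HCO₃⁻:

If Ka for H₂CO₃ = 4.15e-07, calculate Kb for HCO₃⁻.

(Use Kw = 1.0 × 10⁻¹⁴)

For a conjugate pair Ka × Kb = Kw, so Kb = Kw/Ka = 1.0 × 10⁻¹⁴ / 4.15e-07 = 2.41e-08.

K_b = 2.41e-08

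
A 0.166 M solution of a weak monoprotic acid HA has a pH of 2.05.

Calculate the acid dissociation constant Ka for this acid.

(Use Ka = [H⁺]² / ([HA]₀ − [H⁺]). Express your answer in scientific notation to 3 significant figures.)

[H⁺] = 10^(−pH) = 10^(−2.05) = 8.913e-03 M. For HA ⇌ H⁺ + A⁻, Ka = [H⁺][A⁻]/[HA] = [H⁺]² / ([HA]₀ − [H⁺]) = (8.913e-03)² / (0.166 − 8.913e-03) = 5.06e-04.

K_a = 5.06e-04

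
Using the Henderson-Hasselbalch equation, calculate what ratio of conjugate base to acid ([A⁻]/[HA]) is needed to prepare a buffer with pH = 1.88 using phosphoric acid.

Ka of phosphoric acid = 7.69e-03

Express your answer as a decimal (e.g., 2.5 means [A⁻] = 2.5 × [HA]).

pKa = -log(7.69e-03) = 2.1141. pH = pKa + log([A⁻]/[HA]), so log([A⁻]/[HA]) = pH − pKa = 1.88 − 2.1141 = -0.2341. [A⁻]/[HA] = 10^(-0.2341) = 0.583

[A⁻]/[HA] = 0.583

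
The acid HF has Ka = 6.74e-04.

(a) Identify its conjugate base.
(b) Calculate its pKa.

(a) The conjugate base is formed by removing one H⁺ from HF, giving F⁻. (b) pKa = -log(Ka) = -log(6.74e-04) = 3.17.

Conjugate base: F⁻; pK_a = 3.17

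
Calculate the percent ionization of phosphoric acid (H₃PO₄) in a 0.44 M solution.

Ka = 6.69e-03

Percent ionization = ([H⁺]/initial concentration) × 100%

Using Ka equilibrium: x² + Ka×x - Ka×C = 0. Solving: [H⁺] = 5.1013e-02. Percent = (5.1013e-02/0.44) × 100

Percent ionization = 11.6%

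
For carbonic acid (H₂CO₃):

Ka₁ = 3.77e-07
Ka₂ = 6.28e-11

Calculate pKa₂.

pKa₂ = -log(Ka₂) = -log(6.28e-11) = 10.20.

pK_{a2} = 10.20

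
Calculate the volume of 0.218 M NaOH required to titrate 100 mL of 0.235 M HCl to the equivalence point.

At equivalence: moles acid = moles base. moles HCl = 0.235 × 100/1000 = 0.0235 mol. V_base = moles / 0.218 × 1000 = 107.8 mL.

V_{base} = 107.8 mL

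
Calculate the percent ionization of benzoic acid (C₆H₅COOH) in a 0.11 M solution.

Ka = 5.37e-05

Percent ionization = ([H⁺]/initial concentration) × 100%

Using Ka equilibrium: x² + Ka×x - Ka×C = 0. Solving: [H⁺] = 2.4037e-03. Percent = (2.4037e-03/0.11) × 100

Percent ionization = 2.19%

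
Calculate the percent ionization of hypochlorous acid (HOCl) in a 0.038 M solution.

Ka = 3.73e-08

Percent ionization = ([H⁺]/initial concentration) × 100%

Using Ka equilibrium: x² + Ka×x - Ka×C = 0. Solving: [H⁺] = 3.7630e-05. Percent = (3.7630e-05/0.038) × 100

Percent ionization = 0.099%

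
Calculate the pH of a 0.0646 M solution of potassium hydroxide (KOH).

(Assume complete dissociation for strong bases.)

[OH⁻] = 0.0646 M for strong base. pOH = -log[OH⁻] = 1.19, pH = 14 - pOH

pH = 12.81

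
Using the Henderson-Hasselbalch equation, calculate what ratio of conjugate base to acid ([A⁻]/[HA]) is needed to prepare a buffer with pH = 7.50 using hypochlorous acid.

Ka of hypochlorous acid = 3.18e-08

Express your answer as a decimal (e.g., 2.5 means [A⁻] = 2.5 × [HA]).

pKa = -log(3.18e-08) = 7.4976. pH = pKa + log([A⁻]/[HA]), so log([A⁻]/[HA]) = pH − pKa = 7.50 − 7.4976 = 0.0024. [A⁻]/[HA] = 10^(0.0024) = 1.01

[A⁻]/[HA] = 1.01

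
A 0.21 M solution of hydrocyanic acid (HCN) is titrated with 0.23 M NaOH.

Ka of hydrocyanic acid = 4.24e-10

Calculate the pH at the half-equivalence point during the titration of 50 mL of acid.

At half-equivalence [HA] = [A⁻], so Henderson-Hasselbalch gives pH = pKa = -log(4.24e-10) = 9.37.

pH = pKa = 9.37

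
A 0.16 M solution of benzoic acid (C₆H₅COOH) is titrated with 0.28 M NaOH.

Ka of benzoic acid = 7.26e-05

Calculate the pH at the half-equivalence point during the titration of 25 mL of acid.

At half-equivalence [HA] = [A⁻], so Henderson-Hasselbalch gives pH = pKa = -log(7.26e-05) = 4.14.

pH = pKa = 4.14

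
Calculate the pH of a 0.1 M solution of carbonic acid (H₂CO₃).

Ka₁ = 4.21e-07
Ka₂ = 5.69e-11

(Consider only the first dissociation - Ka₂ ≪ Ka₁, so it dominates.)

First dissociation dominates. From Ka₁ = [H⁺][HA⁻]/[H₂A], x² + Ka₁·x − Ka₁·C = 0 with C = 0.1 M and Ka₁ = 4.21e-07. Solving: [H⁺] = (−Ka₁ + √(Ka₁² + 4·Ka₁·C)) / 2 = 2.0497e-04 M. pH = -log(2.0497e-04) = 3.69.

pH = 3.69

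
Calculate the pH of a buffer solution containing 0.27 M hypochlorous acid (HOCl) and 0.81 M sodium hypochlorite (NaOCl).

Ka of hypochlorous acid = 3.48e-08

pKa = -log(3.48e-08) = 7.46. pH = pKa + log([A⁻]/[HA]) = 7.46 + log(0.81/0.27)

pH = 7.94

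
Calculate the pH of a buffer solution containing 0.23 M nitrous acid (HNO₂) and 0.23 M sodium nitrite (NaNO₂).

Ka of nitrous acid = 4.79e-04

pKa = -log(4.79e-04) = 3.32. pH = pKa + log([A⁻]/[HA]) = 3.32 + log(0.23/0.23)

pH = 3.32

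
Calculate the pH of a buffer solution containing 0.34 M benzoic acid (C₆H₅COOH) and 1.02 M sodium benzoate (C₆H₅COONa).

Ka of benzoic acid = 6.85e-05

pKa = -log(6.85e-05) = 4.16. pH = pKa + log([A⁻]/[HA]) = 4.16 + log(1.02/0.34)

pH = 4.64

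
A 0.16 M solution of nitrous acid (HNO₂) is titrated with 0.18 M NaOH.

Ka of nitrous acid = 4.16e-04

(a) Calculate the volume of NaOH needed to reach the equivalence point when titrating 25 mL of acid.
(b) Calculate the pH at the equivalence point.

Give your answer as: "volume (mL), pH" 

moles acid = 0.16 × 25/1000 = 0.004 mol; V_base = moles/0.18 × 1000 = 22.2 mL. At equivalence only the conjugate base is present: [A⁻] = 0.004/0.047 = 8.4706e-02 M. Kb = Kw/Ka = 2.40e-11; [OH⁻] = √(Kb × [A⁻]) = 1.4270e-06; pOH = 5.85; pH = 14 - pOH = 8.15.

V = 22.2 mL, pH = 8.15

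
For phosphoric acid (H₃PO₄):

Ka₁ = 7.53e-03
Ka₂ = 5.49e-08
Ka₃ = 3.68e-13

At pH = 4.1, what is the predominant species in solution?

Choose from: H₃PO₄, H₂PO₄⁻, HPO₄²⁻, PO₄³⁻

pKa₁ = 2.12, pKa₂ = 7.26, pKa₃ = 12.43. For a polyprotic acid the predominant species crosses at each pKa: below pKa_n the protonated form dominates, above it the deprotonated form does. At pH = 4.1, the predominant species is H₂PO₄⁻.

H₂PO₄⁻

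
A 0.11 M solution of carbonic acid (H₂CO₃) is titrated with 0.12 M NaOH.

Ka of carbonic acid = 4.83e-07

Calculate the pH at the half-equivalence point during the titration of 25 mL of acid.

At half-equivalence [HA] = [A⁻], so Henderson-Hasselbalch gives pH = pKa = -log(4.83e-07) = 6.32.

pH = pKa = 6.32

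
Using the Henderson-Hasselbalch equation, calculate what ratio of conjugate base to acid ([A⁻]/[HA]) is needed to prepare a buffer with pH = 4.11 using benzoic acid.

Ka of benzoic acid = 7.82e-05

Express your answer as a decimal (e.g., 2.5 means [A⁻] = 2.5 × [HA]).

pKa = -log(7.82e-05) = 4.1068. pH = pKa + log([A⁻]/[HA]), so log([A⁻]/[HA]) = pH − pKa = 4.11 − 4.1068 = 0.0032. [A⁻]/[HA] = 10^(0.0032) = 1.01

[A⁻]/[HA] = 1.01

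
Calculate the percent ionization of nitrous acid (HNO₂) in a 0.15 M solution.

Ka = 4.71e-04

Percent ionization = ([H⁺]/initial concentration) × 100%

Using Ka equilibrium: x² + Ka×x - Ka×C = 0. Solving: [H⁺] = 8.1732e-03. Percent = (8.1732e-03/0.15) × 100

Percent ionization = 5.45%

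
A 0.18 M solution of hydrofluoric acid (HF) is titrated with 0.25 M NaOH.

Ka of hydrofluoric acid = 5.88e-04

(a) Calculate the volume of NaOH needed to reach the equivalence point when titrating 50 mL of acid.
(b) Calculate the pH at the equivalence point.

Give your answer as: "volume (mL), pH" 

moles acid = 0.18 × 50/1000 = 0.009 mol; V_base = moles/0.25 × 1000 = 36.0 mL. At equivalence only the conjugate base is present: [A⁻] = 0.009/0.086 = 1.0465e-01 M. Kb = Kw/Ka = 1.70e-11; [OH⁻] = √(Kb × [A⁻]) = 1.3341e-06; pOH = 5.87; pH = 14 - pOH = 8.13.

V = 36.0 mL, pH = 8.13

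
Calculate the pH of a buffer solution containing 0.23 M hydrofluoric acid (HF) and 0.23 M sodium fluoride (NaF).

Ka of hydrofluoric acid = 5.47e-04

pKa = -log(5.47e-04) = 3.26. pH = pKa + log([A⁻]/[HA]) = 3.26 + log(0.23/0.23)

pH = 3.26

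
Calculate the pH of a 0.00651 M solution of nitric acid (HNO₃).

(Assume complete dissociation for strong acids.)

[H⁺] = 0.00651 M for strong acid. pH = -log[H⁺] = -log(0.00651)

pH = 2.19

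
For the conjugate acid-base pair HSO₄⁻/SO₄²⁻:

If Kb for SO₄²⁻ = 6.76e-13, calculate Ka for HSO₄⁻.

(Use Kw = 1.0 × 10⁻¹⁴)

For a conjugate pair Ka × Kb = Kw, so Ka = Kw/Kb = 1.0 × 10⁻¹⁴ / 6.76e-13 = 1.48e-02.

K_a = 1.48e-02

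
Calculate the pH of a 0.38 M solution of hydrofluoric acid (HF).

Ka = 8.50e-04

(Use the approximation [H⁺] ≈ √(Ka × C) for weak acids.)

[H⁺] = √(Ka × C) = √(8.50e-04 × 0.38) = 1.7972e-02. pH = -log(1.7972e-02)

pH = 1.75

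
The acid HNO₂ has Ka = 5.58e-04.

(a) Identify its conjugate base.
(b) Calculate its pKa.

(a) The conjugate base is formed by removing one H⁺ from HNO₂, giving NO₂⁻. (b) pKa = -log(Ka) = -log(5.58e-04) = 3.25.

Conjugate base: NO₂⁻; pK_a = 3.25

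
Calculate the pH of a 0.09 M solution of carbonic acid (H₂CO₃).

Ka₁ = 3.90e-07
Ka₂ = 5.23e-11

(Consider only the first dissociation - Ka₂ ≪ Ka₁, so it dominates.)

First dissociation dominates. From Ka₁ = [H⁺][HA⁻]/[H₂A], x² + Ka₁·x − Ka₁·C = 0 with C = 0.09 M and Ka₁ = 3.90e-07. Solving: [H⁺] = (−Ka₁ + √(Ka₁² + 4·Ka₁·C)) / 2 = 1.8716e-04 M. pH = -log(1.8716e-04) = 3.73.

pH = 3.73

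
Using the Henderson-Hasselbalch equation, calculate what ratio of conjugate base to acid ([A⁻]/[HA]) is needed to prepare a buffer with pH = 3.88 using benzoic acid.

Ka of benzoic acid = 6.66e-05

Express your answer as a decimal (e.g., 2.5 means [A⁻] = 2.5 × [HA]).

pKa = -log(6.66e-05) = 4.1765. pH = pKa + log([A⁻]/[HA]), so log([A⁻]/[HA]) = pH − pKa = 3.88 − 4.1765 = -0.2965. [A⁻]/[HA] = 10^(-0.2965) = 0.505

[A⁻]/[HA] = 0.505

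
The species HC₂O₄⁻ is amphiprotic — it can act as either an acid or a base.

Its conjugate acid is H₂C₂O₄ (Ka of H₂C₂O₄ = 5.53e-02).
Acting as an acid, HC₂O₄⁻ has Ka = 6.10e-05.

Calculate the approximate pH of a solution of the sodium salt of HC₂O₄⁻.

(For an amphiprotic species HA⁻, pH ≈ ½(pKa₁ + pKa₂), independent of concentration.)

pKa₁ = -log(5.53e-02) = 1.26; pKa₂ = -log(6.10e-05) = 4.21. For an amphiprotic species, pH ≈ ½(pKa₁ + pKa₂) = ½(1.26 + 4.21) = 2.74.

pH = 2.74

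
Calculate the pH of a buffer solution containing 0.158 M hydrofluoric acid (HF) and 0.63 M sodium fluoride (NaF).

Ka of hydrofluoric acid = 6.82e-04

pKa = -log(6.82e-04) = 3.17. pH = pKa + log([A⁻]/[HA]) = 3.17 + log(0.63/0.158)

pH = 3.77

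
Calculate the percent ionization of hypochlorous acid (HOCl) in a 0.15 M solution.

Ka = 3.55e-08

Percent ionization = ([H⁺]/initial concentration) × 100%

Using Ka equilibrium: x² + Ka×x - Ka×C = 0. Solving: [H⁺] = 7.2955e-05. Percent = (7.2955e-05/0.15) × 100

Percent ionization = 0.0486%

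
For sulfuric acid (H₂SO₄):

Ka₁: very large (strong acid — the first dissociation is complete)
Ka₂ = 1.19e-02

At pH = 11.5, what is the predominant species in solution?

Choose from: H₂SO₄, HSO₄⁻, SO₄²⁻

The first dissociation is complete, so H₂SO₄ itself is never the predominant species in water; pKa₂ = -log(1.19e-02) = 1.92. For a polyprotic acid the predominant species crosses at each pKa: below pKa_n the protonated form dominates, above it the deprotonated form does. At pH = 11.5, the predominant species is SO₄²⁻.

SO₄²⁻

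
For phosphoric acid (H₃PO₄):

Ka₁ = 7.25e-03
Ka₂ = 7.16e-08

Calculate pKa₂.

pKa₂ = -log(Ka₂) = -log(7.16e-08) = 7.15.

pK_{a2} = 7.15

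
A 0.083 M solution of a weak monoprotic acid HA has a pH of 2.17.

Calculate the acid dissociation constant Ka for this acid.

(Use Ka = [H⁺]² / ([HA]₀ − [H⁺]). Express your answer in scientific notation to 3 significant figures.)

[H⁺] = 10^(−pH) = 10^(−2.17) = 6.761e-03 M. For HA ⇌ H⁺ + A⁻, Ka = [H⁺][A⁻]/[HA] = [H⁺]² / ([HA]₀ − [H⁺]) = (6.761e-03)² / (0.083 − 6.761e-03) = 6.00e-04.

K_a = 6.00e-04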